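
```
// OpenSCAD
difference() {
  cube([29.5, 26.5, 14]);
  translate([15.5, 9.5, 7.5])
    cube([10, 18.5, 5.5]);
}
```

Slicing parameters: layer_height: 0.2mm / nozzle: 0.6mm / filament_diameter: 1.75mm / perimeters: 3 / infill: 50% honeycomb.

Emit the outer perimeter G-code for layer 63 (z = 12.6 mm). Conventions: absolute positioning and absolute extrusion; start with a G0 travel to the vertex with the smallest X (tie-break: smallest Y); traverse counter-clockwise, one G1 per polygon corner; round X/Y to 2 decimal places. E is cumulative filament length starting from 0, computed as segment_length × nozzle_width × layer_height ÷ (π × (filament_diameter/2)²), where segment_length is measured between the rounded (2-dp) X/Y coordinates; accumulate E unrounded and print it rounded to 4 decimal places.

G0 X0.00 Y0.00 Z12.60
G1 X29.50 Y0.00 E1.4718
G1 X29.50 Y26.50 E2.7939
G1 X25.50 Y26.50 E2.9934
G1 X25.50 Y9.50 E3.8415
G1 X15.50 Y9.50 E4.3404
G1 X15.50 Y26.50 E5.1886
G1 X0.00 Y26.50 E5.9619
G1 X0.00 Y0.00 E7.2840

At z = 12.6 mm: the cube is present — its section is the full 29.5×26.5 rectangle; the 10×18.5 cube at (15.5, 9.5) contributes its full rectangle; Taking the first minus the rest: starting from the 29.5×26.5 cube, the 10×18.5 cube at (15.5, 9.5) partially overlaps it — only the 170.00 mm² overlap (of its 185.00 mm²) is removed, clipping the outline — 1 connected region. The outline is a single polygon with 8 vertices. Extrusion per mm of travel: 0.6 × 0.2 / (π × 0.875²) = 0.049890. Accumulating E over each segment gives final E = 7.2840.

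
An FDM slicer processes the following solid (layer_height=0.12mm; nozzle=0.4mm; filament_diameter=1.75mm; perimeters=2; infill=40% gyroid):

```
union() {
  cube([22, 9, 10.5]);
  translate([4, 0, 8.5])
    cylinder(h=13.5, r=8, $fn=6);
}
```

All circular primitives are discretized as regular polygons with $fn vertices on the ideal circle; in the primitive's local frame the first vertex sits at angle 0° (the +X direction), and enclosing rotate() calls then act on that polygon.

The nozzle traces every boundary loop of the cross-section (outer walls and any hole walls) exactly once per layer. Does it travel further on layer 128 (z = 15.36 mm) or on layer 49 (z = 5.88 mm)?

Layer 128 (z = 15.36): the cube is absent (z outside [0, 10.5]); the r=8 cylinder at (4, 0) contributes a regular 6-gon of circumradius 8 (perimeter = 2·6·8.000·sin(180°/6) = 48.00 mm); Taking the union: only the r=8 cylinder at (4, 0) is present, so the union is just that shape — boundary = 48.00 mm. So its perimeter = 48.00 mm. Layer 49 (z = 5.88): the cube is present — its section is the full 22×9 rectangle (perimeter 62.00 mm); the cylinder at (4, 0) is not intersected at this z (z outside [8.5, 22]); Taking the union: only the 22×9 cube is present, so the union is just that shape — boundary = 62.00 mm. So its perimeter = 62.00 mm. Layer 49 is larger (62.00 vs 48.00 mm).

layer 49 (z = 5.88 mm)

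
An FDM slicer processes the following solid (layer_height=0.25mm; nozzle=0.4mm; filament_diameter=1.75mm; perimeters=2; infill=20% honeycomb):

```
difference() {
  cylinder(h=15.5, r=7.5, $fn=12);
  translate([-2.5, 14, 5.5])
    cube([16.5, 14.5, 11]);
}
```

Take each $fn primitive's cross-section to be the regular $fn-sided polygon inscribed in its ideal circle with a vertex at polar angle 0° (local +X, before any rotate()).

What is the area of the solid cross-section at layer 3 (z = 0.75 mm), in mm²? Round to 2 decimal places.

168.75 mm²

At z = 0.75 mm: the r=7.5 cylinder contributes a regular 12-gon of circumradius 7.5 (area = (12/2)·7.500²·sin(360°/12) = 168.75 mm²); the cube at (-2.5, 14) is absent (z outside [5.5, 16.5]); After the difference (first − rest): none of the subtracted shapes is present at this height, so the r=7.5 cylinder is unchanged — area = 168.75 mm². Overall, the cross-section is a single solid region. Net area = 168.75 mm².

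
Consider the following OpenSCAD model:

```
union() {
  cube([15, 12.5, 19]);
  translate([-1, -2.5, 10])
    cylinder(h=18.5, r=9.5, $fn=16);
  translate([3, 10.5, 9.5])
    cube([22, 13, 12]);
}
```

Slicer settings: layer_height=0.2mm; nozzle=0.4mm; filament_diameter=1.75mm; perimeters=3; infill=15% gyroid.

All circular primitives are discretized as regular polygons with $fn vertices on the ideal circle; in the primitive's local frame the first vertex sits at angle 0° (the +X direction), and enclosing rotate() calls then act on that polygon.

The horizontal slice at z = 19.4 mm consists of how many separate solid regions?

At z = 19.4 mm: the cube does not reach this height (z outside [0, 19]); the cylinder at (-1, -2.5): section is a regular 16-gon, circumradius r=9.5; the cube at (3, 10.5) (footprint 22×13) is included at this height; Taking the union: the 2 present regions are separate (no shared area or edge), so areas and boundary lengths simply add and each stays a separate island — 2 connected regions. The result has 2 disconnected regions.

2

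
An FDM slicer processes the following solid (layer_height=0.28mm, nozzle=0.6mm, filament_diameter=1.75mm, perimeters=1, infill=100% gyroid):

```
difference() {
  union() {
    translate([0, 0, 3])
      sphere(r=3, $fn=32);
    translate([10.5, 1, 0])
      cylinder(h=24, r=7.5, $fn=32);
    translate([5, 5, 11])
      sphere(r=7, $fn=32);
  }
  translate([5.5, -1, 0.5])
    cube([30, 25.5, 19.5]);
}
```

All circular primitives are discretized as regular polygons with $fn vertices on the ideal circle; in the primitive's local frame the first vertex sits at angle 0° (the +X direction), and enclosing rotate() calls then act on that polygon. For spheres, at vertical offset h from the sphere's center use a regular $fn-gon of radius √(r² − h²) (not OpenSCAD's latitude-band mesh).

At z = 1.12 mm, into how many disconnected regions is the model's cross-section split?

2

At z = 1.12 mm: the r=3 sphere contributes a regular 32-gon of circumradius √(3²−1.88²) = 2.338; the r=7.5 cylinder at (10.5, 1) contributes a regular 32-gon of circumradius 7.5; the sphere at (5, 5) does not reach this height (|z−center|=9.880 > r=7); Merging all regions: the 2 present regions are separate (no shared area or edge), so areas and boundary lengths simply add and each stays a separate island — 2 connected regions; the cube at (5.5, -1) is present — its section is the full 30×25.5 rectangle; Taking the first minus the rest: starting from the result so far, the 30×25.5 cube at (5.5, -1) partially overlaps it — only the 103.03 mm² overlap (of its 765.00 mm²) is removed, clipping the outline — 2 connected regions. The result has 2 disconnected regions.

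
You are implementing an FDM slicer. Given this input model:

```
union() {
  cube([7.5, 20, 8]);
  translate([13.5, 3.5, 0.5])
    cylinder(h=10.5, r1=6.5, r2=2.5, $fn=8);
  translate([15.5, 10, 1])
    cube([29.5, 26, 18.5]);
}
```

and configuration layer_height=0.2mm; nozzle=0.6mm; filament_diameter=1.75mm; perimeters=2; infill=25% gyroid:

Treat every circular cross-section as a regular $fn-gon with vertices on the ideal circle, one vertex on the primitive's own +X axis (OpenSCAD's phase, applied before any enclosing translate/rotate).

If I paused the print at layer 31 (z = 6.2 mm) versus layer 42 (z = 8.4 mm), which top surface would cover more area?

layer 31 (z = 6.2 mm)

Layer 31 (z = 6.2): the cube is present — its section is the full 7.5×20 rectangle (area 150.00 mm²); the cone at (13.5, 3.5) (r1=6.5→r2=2.5) has section circumradius 4.329 here — a regular 8-gon (area = (8/2)·4.329²·sin(360°/8) = 52.99 mm²); the cube at (15.5, 10) is present — its section is the full 29.5×26 rectangle (area 767.00 mm²); Combining (union): the 3 present regions are separate (no shared area or edge), so areas and boundary lengths simply add and each stays a separate island — area = 969.99 mm². So its area = 969.99 mm². Layer 42 (z = 8.4): the cube is absent (z outside [0, 8]); the cone at (13.5, 3.5): at t=0.752 of its height the radius interpolates to r₁+(r₂−r₁)t = 3.490, giving a regular 8-gon of that circumradius (area = (8/2)·3.490²·sin(360°/8) = 34.46 mm²); the cube at (15.5, 10) (footprint 29.5×26) is included at this height (area 767.00 mm²); Merging all regions: the 2 present regions are separate (no shared area or edge), so areas and boundary lengths simply add and each stays a separate island — area = 801.46 mm². So its area = 801.46 mm². Layer 31 is larger (969.99 vs 801.46 mm²).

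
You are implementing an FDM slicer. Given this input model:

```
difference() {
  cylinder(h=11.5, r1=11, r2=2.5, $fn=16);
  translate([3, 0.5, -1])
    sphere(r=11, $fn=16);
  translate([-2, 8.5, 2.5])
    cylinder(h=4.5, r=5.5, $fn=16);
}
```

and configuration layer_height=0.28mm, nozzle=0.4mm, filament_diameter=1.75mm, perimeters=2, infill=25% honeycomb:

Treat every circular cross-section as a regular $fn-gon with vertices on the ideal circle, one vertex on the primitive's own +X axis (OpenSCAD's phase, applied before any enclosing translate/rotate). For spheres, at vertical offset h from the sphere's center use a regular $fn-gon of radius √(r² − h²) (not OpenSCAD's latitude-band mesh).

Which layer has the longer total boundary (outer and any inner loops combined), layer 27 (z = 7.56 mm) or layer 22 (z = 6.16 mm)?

Layer 27 (z = 7.56): the cone: at t=0.657 of its height the radius interpolates to r₁+(r₂−r₁)t = 5.412, giving a regular 16-gon of that circumradius (perimeter = 2·16·5.412·sin(180°/16) = 33.79 mm); the r=11 sphere at (3, 0.5) slices to a regular 16-gon of circumradius 6.908 (√(r²−h²) with h=8.56 from center) (perimeter = 2·16·6.908·sin(180°/16) = 43.13 mm); the cylinder at (-2, 8.5) is not intersected at this z (z outside [2.5, 7]); After the difference (first − rest): starting from the cone, the r=11 sphere at (3, 0.5) partially overlaps it — only the 76.70 mm² overlap (of its 146.11 mm²) is removed, clipping the outline — boundary = 26.01 mm. So its perimeter = 26.01 mm. Layer 22 (z = 6.16): the cone (r1=11→r2=2.5) has section circumradius 6.447 here — a regular 16-gon (perimeter = 2·16·6.447·sin(180°/16) = 40.25 mm); the sphere at (3, 0.5): section is a regular 16-gon, circumradius = √(r²−h²) = √(11²−7.16²) = 8.351 (perimeter = 2·16·8.351·sin(180°/16) = 52.13 mm); the cylinder at (-2, 8.5): section is a regular 16-gon, circumradius r=5.5 (perimeter = 2·16·5.500·sin(180°/16) = 34.34 mm); Taking the first minus the rest: starting from the cone, the r=11 sphere at (3, 0.5) partially overlaps it — only the 117.30 mm² overlap (of its 213.49 mm²) is removed, clipping the outline; the r=5.5 cylinder at (-2, 8.5) partially overlaps it — only the 0.39 mm² overlap (of its 92.61 mm²) is removed, clipping the outline — boundary = 23.87 mm. So its perimeter = 23.87 mm. Layer 27 is larger (26.01 vs 23.87 mm).

layer 27 (z = 7.56 mm)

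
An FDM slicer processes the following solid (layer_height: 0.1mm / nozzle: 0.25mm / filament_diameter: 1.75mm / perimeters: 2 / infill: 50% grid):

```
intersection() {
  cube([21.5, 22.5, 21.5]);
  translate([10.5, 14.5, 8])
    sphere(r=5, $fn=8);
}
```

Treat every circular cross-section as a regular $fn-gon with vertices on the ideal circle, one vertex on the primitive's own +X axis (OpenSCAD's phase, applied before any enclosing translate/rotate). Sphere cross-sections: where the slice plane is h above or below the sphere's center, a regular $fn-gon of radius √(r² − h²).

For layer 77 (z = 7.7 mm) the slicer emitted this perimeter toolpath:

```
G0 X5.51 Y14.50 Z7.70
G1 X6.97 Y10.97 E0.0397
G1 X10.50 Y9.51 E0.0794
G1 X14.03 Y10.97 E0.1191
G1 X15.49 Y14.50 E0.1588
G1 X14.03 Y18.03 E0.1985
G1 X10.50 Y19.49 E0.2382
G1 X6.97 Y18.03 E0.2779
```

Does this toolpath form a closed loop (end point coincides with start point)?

no

Start point (G0): (5.51, 14.50). End point (last G1): the path does not return to the start — open.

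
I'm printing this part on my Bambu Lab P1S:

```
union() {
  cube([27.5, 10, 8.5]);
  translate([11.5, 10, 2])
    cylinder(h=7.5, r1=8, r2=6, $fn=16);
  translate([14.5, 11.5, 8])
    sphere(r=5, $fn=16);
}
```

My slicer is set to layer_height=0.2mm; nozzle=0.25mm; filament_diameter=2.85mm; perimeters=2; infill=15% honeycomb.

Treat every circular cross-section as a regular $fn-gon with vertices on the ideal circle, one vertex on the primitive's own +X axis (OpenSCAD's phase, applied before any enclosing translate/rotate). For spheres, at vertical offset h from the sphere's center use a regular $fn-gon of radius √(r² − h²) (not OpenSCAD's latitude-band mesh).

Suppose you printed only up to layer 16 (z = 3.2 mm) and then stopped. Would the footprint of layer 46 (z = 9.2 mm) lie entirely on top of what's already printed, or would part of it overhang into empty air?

Compare the two slices. At z = 3.2: the cube (footprint 27.5×10) is included at this height (area 275.00 mm²); the cone at (11.5, 10) contributes a regular 16-gon of circumradius 7.680 (interpolated between r1=8 and r2=6 at t=0.160) (area = (16/2)·7.680²·sin(360°/16) = 180.57 mm²); the sphere at (14.5, 11.5): section is a regular 16-gon, circumradius = √(r²−h²) = √(5²−4.8²) = 1.400 (area = (16/2)·1.400²·sin(360°/16) = 6.00 mm²); Taking the union: the regions partially overlap — summed areas 461.57 mm² minus the doubly-counted overlap 96.29 mm² gives 365.29 mm² — area = 365.29 mm². At z = 9.2: the cube is not intersected at this z (z outside [0, 8.5]); the cone at (11.5, 10): at t=0.960 of its height the radius interpolates to r₁+(r₂−r₁)t = 6.080, giving a regular 16-gon of that circumradius (area = (16/2)·6.080²·sin(360°/16) = 113.17 mm²); the sphere at (14.5, 11.5): section is a regular 16-gon, circumradius = √(r²−h²) = √(5²−1.2²) = 4.854 (area = (16/2)·4.854²·sin(360°/16) = 72.13 mm²); Merging all regions: the regions partially overlap — summed areas 185.30 mm² minus the doubly-counted overlap 54.56 mm² gives 130.74 mm² — area = 130.74 mm². Checking containment: at z = 9.2 the cross-section extends beyond the z = 3.2 cross-section by about 2.63 mm².

part overhangs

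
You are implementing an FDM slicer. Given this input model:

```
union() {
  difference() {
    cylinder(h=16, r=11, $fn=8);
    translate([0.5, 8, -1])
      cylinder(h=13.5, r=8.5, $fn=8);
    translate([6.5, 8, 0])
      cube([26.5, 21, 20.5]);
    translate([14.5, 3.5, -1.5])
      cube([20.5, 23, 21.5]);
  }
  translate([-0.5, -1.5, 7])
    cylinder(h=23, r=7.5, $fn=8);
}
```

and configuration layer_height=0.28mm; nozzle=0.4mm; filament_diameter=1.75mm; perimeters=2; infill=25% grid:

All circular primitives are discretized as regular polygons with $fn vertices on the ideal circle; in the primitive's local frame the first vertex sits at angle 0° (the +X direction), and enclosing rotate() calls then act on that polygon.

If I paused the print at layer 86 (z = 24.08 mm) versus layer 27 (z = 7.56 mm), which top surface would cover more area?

Layer 86 (z = 24.08): the cylinder is not intersected at this z (z outside [0, 16]); the cylinder at (0.5, 8) does not reach this height (z outside [-1, 12.5]); the cube at (6.5, 8) is absent (z outside [0, 20.5]); the cube at (14.5, 3.5) is not intersected at this z (z outside [-1.5, 20]); Subtracting the remaining from the first: the first operand is absent here, so nothing remains; the cylinder at (-0.5, -1.5): section is a regular 8-gon, circumradius r=7.5 (area = (8/2)·7.500²·sin(360°/8) = 159.10 mm²); Combining (union): only the r=7.5 cylinder at (-0.5, -1.5) is present, so the union is just that shape — area = 159.10 mm². So its area = 159.10 mm². Layer 27 (z = 7.56): the cylinder: section is a regular 8-gon, circumradius r=11 (area = (8/2)·11.000²·sin(360°/8) = 342.24 mm²); the r=8.5 cylinder at (0.5, 8) contributes a regular 8-gon of circumradius 8.5 (area = (8/2)·8.500²·sin(360°/8) = 204.35 mm²); the cube at (6.5, 8) (footprint 26.5×21) is included at this height (area 556.50 mm²); the cube at (14.5, 3.5) (footprint 20.5×23) is included at this height (area 471.50 mm²); After the difference (first − rest): starting from the r=11 cylinder (342.24 mm²), the r=8.5 cylinder at (0.5, 8) partially overlaps it — only the 122.71 mm² overlap (of its 204.35 mm²) is removed, clipping the outline; the 26.5×21 cube at (6.5, 8) misses the remaining region (no effect); the 20.5×23 cube at (14.5, 3.5) misses the remaining region (no effect) — area = 219.53 mm²; the r=7.5 cylinder at (-0.5, -1.5) contributes a regular 8-gon of circumradius 7.5 (area = (8/2)·7.500²·sin(360°/8) = 159.10 mm²); Combining (union): the regions partially overlap — summed areas 378.63 mm² minus the doubly-counted overlap 112.71 mm² gives 265.93 mm² — area = 265.93 mm². So its area = 265.93 mm². Layer 27 is larger (265.93 vs 159.10 mm²).

layer 27 (z = 7.56 mm)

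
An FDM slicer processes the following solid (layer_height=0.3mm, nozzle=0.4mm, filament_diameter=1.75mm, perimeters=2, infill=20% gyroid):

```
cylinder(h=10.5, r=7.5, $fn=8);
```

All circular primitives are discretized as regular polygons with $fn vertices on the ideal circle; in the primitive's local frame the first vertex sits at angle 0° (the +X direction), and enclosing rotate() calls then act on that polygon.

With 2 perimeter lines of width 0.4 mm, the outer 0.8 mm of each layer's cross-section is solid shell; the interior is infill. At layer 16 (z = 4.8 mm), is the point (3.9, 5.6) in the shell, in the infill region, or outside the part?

At z = 4.8 mm: the r=7.5 cylinder gives a regular 8-gon of circumradius 7.5 (constant along its height). Overall, the cross-section is a single solid region. The nearest boundary edge runs (5.30, 5.30)→(0.00, 7.50); distance from the point to it = 0.26 mm. The point is inside the cross-section, 0.26 mm from the nearest boundary — within the 0.8 mm shell band (2 × 0.4).

shell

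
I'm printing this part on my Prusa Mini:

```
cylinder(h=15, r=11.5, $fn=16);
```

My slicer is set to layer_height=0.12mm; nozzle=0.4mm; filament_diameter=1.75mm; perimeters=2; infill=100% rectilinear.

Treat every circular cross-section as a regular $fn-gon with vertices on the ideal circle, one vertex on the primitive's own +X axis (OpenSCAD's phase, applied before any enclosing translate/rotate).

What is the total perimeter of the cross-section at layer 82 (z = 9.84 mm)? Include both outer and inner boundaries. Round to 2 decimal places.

71.79 mm

At z = 9.84 mm: the r=11.5 cylinder contributes a regular 16-gon of circumradius 11.5 (perimeter = 2·16·11.500·sin(180°/16) = 71.79 mm). Overall, the cross-section is a single solid region. Total boundary length (outer) = 71.79 mm.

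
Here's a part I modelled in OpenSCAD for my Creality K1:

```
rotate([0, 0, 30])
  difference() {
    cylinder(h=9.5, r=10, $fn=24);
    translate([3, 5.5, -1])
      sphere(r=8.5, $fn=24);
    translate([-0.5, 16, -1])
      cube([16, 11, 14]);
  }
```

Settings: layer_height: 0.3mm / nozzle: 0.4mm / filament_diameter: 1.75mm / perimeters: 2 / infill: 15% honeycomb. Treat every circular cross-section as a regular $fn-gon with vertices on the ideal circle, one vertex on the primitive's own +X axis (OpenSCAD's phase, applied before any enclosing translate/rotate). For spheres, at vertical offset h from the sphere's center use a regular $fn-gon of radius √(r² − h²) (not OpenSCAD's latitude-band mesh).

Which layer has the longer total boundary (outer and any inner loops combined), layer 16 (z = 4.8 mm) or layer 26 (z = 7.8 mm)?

Layer 16 (z = 4.8): the r=10 cylinder contributes a regular 24-gon of circumradius 10 (perimeter = 2·24·10.000·sin(180°/24) = 62.65 mm); the r=8.5 sphere at (3, 5.5) contributes a regular 24-gon of circumradius √(8.5²−5.8²) = 6.214 (perimeter = 2·24·6.214·sin(180°/24) = 38.93 mm); the cube at (-0.5, 16) (footprint 16×11) is included at this height (perimeter 54.00 mm); Subtracting the remaining from the first: starting from the r=10 cylinder, the r=8.5 sphere at (3, 5.5) partially overlaps it — only the 96.74 mm² overlap (of its 119.92 mm²) is removed, clipping the outline; the 16×11 cube at (-0.5, 16) misses the remaining region (no effect) — boundary = 72.59 mm; (rotated 30° about Z; rotation is an isometry so areas/perimeters/island counts are preserved). So its perimeter = 72.59 mm. Layer 26 (z = 7.8): the r=10 cylinder gives a regular 24-gon of circumradius 10 (constant along its height) (perimeter = 2·24·10.000·sin(180°/24) = 62.65 mm); the sphere at (3, 5.5) does not reach this height (|z−center|=8.800 > r=8.5); the cube at (-0.5, 16) (footprint 16×11) is included at this height (perimeter 54.00 mm); After the difference (first − rest): starting from the r=10 cylinder, the 16×11 cube at (-0.5, 16) misses the remaining region (no effect) — boundary = 62.65 mm; (whole slice rotated 30° about Z — lengths, areas and connectivity unchanged). So its perimeter = 62.65 mm. Layer 16 is larger (72.59 vs 62.65 mm).

layer 16 (z = 4.8 mm)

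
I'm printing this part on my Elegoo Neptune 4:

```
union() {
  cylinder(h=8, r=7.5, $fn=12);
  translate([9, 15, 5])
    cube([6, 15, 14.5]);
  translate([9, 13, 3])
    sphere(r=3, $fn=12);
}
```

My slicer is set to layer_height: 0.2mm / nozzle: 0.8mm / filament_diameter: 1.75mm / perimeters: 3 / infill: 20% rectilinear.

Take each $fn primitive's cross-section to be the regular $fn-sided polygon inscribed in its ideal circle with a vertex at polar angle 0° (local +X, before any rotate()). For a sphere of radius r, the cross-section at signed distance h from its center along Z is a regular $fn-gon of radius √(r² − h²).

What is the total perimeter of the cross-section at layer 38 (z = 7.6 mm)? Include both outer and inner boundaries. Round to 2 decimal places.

At z = 7.6 mm: the r=7.5 cylinder gives a regular 12-gon of circumradius 7.5 (constant along its height) (perimeter = 2·12·7.500·sin(180°/12) = 46.59 mm); the cube at (9, 15) is present — its section is the full 6×15 rectangle (perimeter 42.00 mm); the sphere at (9, 13) is absent (|z−center|=4.600 > r=3); Merging all regions: the 2 present regions are separate (no shared area or edge), so areas and boundary lengths simply add and each stays a separate island — boundary = 88.59 mm. Overall, the cross-section has 2 separate islands. Total boundary length (outer) = 88.59 mm.

88.59 mm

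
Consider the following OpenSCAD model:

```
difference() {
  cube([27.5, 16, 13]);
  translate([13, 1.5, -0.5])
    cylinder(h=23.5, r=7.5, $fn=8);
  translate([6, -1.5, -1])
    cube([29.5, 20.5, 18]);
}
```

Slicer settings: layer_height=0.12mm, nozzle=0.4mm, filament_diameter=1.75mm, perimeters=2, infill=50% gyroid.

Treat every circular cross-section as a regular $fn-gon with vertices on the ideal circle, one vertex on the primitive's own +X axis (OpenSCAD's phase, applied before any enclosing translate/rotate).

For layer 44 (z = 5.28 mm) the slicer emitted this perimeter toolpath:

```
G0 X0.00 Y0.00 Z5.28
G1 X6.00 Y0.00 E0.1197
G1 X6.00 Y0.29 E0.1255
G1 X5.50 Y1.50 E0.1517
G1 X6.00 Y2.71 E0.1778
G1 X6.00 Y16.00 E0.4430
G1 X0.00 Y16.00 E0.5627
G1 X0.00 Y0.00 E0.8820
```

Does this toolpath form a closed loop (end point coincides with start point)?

Start point (G0): (0.00, 0.00). End point (last G1): the path returns to the start — closed.

yes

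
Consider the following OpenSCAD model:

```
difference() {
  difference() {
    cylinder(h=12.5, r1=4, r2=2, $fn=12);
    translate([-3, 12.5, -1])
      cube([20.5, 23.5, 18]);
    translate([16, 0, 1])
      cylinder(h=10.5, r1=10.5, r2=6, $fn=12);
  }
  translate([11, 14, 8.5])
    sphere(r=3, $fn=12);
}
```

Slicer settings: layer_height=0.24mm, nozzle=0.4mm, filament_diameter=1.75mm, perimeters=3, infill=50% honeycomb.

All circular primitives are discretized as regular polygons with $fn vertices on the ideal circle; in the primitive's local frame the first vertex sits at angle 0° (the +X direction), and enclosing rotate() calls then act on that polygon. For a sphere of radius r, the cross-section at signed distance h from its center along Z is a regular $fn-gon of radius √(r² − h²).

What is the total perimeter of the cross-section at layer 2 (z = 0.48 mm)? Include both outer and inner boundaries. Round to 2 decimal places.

24.37 mm

At z = 0.48 mm: the cone: at t=0.038 of its height the radius interpolates to r₁+(r₂−r₁)t = 3.923, giving a regular 12-gon of that circumradius (perimeter = 2·12·3.923·sin(180°/12) = 24.37 mm); the 20.5×23.5 cube at (-3, 12.5) contributes its full rectangle (perimeter 88.00 mm); the cone at (16, 0) does not reach this height (z outside [1, 11.5]); After the difference (first − rest): starting from the cone, the 20.5×23.5 cube at (-3, 12.5) misses the remaining region (no effect) — boundary = 24.37 mm; the sphere at (11, 14) is not intersected at this z (|z−center|=8.020 > r=3); Taking the first minus the rest: none of the subtracted shapes is present at this height, so the result so far is unchanged — boundary = 24.37 mm. Overall, the cross-section is a single solid region. Total boundary length (outer) = 24.37 mm.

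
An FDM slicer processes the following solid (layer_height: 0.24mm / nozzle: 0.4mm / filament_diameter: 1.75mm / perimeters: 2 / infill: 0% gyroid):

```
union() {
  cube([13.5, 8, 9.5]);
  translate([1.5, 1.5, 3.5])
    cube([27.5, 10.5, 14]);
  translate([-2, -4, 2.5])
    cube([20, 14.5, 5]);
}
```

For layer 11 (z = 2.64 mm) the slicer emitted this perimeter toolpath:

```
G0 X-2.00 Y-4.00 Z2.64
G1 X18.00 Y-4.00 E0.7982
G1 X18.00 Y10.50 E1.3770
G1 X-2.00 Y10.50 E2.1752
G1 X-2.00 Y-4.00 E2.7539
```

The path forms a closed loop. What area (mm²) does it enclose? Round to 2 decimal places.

290.00 mm²

Apply the shoelace formula to the sequence of (X, Y) vertices; enclosed area = 290.00 mm².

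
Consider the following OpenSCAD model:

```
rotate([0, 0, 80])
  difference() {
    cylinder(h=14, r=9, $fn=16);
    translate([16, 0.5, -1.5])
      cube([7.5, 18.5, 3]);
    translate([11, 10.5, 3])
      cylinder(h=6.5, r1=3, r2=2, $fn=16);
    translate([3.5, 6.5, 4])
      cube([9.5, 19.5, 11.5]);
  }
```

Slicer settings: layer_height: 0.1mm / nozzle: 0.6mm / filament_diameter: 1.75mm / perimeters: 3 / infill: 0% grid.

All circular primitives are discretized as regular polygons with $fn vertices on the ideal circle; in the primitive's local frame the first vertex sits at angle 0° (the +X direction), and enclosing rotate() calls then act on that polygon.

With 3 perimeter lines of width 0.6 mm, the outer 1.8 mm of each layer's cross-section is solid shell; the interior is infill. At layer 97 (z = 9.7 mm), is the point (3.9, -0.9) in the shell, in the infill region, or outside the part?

infill

At z = 9.7 mm: the cylinder: section is a regular 16-gon, circumradius r=9; the cube at (16, 0.5) is not intersected at this z (z outside [-1.5, 1.5]); the cone at (11, 10.5) is not intersected at this z (z outside [3, 9.5]); the 9.5×19.5 cube at (3.5, 6.5) contributes its full rectangle; Subtracting the remaining from the first: starting from the r=9 cylinder, the 9.5×19.5 cube at (3.5, 6.5) partially overlaps it — only the 2.36 mm² overlap (of its 185.25 mm²) is removed, clipping the outline — 1 connected region; (rotated 80° about Z; rotation is an isometry so areas/perimeters/island counts are preserved). Overall, the cross-section is a single solid region. Undo the 80° rotation: the query point maps to (-0.209, -3.997) in the un-rotated model frame. The nearest boundary edge runs (-0.00, -9.00)→(-3.44, -8.31); distance from the point to it = 4.87 mm. The point is inside the cross-section and 4.87 mm from the nearest boundary — more than the 1.8 mm shell width (3 × 0.6), so it's in the infill interior.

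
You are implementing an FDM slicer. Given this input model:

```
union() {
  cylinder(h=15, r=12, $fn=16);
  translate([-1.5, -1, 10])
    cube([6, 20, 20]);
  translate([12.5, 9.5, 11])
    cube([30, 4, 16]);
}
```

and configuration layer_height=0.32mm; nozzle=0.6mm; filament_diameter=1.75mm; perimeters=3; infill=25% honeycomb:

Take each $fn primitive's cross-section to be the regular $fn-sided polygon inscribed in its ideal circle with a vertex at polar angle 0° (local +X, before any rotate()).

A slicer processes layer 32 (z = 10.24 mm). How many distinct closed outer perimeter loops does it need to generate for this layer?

At z = 10.24 mm: the r=12 cylinder gives a regular 16-gon of circumradius 12 (constant along its height); the 6×20 cube at (-1.5, -1) contributes its full rectangle; the cube at (12.5, 9.5) does not reach this height (z outside [11, 27]); Taking the union: the regions partially overlap (shared area 75.76 mm²), so overlapping operands fuse into one piece — 1 connected region. The result has 1 disconnected region.

1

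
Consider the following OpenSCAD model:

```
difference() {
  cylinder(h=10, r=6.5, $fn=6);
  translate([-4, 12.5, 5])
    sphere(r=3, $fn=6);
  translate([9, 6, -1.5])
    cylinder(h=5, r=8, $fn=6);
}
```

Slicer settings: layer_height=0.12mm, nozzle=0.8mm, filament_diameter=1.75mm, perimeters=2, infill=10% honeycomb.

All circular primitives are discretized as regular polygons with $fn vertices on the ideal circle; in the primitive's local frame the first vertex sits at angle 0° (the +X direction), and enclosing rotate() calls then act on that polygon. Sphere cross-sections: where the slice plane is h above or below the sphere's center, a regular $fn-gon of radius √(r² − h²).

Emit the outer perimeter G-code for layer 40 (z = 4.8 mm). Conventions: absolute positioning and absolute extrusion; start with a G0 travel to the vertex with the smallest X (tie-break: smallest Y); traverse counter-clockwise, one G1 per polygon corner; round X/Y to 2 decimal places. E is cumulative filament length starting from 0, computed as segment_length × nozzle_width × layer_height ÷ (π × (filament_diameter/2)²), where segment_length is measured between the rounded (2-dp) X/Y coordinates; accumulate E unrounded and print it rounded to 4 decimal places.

At z = 4.8 mm: the cylinder: section is a regular 6-gon, circumradius r=6.5; the r=3 sphere at (-4, 12.5) contributes a regular 6-gon of circumradius √(3²−0.2²) = 2.993; the cylinder at (9, 6) is not intersected at this z (z outside [-1.5, 3.5]); After the difference (first − rest): starting from the r=6.5 cylinder, the r=3 sphere at (-4, 12.5) misses the remaining region (no effect) — 1 connected region. The outline is a single polygon with 6 vertices. Extrusion per mm of travel: 0.8 × 0.12 / (π × 0.875²) = 0.039912. Accumulating E over each segment gives final E = 1.5567.

G0 X-6.50 Y0.00 Z4.80
G1 X-3.25 Y-5.63 E0.2595
G1 X3.25 Y-5.63 E0.5189
G1 X6.50 Y0.00 E0.7783
G1 X3.25 Y5.63 E1.0378
G1 X-3.25 Y5.63 E1.2972
G1 X-6.50 Y0.00 E1.5567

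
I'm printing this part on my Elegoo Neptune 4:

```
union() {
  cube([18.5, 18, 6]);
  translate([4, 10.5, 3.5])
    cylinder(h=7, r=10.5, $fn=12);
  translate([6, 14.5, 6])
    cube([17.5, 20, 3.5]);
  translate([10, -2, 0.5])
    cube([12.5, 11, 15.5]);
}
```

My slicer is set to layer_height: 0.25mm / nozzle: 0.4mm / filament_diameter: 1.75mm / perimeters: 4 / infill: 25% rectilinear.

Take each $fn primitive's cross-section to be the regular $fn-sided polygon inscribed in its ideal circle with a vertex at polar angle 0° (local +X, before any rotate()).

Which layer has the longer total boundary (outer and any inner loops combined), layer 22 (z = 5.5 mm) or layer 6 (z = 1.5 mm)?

layer 22 (z = 5.5 mm)

Layer 22 (z = 5.5): the cube is present — its section is the full 18.5×18 rectangle (perimeter 73.00 mm); the r=10.5 cylinder at (4, 10.5) gives a regular 12-gon of circumradius 10.5 (constant along its height) (perimeter = 2·12·10.500·sin(180°/12) = 65.22 mm); the cube at (6, 14.5) is absent (z outside [6, 9.5]); the cube at (10, -2) (footprint 12.5×11) is included at this height (perimeter 47.00 mm); Combining (union): the regions partially overlap (shared area 298.40 mm²), so the edge portions inside another operand are dropped and the merged outline is re-measured after clipping — boundary = 93.39 mm. So its perimeter = 93.39 mm. Layer 6 (z = 1.5): the 18.5×18 cube contributes its full rectangle (perimeter 73.00 mm); the cylinder at (4, 10.5) is not intersected at this z (z outside [3.5, 10.5]); the cube at (6, 14.5) is absent (z outside [6, 9.5]); the 12.5×11 cube at (10, -2) contributes its full rectangle (perimeter 47.00 mm); Combining (union): the regions partially overlap (shared area 76.50 mm²), so the edge portions inside another operand are dropped and the merged outline is re-measured after clipping — boundary = 85.00 mm. So its perimeter = 85.00 mm. Layer 22 is larger (93.39 vs 85.00 mm).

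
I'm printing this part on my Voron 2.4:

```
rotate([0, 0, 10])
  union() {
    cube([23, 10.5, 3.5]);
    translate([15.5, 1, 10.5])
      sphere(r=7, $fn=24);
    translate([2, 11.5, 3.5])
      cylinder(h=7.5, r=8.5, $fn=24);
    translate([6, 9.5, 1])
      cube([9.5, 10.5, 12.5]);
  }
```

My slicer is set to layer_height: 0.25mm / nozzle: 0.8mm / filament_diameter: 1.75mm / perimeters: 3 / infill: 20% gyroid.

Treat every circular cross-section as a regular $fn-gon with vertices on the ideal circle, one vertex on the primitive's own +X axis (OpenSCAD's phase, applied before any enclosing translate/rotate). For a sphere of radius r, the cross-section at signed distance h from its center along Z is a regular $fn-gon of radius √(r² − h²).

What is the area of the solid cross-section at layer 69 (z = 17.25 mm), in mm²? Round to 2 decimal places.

At z = 17.25 mm: the cube does not reach this height (z outside [0, 3.5]); the r=7 sphere at (15.5, 1) contributes a regular 24-gon of circumradius √(7²−6.75²) = 1.854 (area = (24/2)·1.854²·sin(360°/24) = 10.68 mm²); the cylinder at (2, 11.5) does not reach this height (z outside [3.5, 11]); the cube at (6, 9.5) does not reach this height (z outside [1, 13.5]); Taking the union: only the r=7 sphere at (15.5, 1) is present, so the union is just that shape — area = 10.68 mm²; (rotated 10° about Z; rotation is an isometry so areas/perimeters/island counts are preserved). Overall, the cross-section is a single solid region. Net area = 10.68 mm².

10.68 mm²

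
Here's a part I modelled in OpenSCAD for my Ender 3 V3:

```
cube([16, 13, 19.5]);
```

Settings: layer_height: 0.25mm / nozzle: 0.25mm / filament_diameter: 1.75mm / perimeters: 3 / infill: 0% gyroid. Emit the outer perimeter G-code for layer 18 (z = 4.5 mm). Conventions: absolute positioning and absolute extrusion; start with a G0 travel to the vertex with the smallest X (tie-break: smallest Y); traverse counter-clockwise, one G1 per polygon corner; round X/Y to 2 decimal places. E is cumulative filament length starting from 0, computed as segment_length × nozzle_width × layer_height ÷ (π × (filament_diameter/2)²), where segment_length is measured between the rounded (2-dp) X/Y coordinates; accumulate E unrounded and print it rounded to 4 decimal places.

G0 X0.00 Y0.00 Z4.50
G1 X16.00 Y0.00 E0.4158
G1 X16.00 Y13.00 E0.7535
G1 X0.00 Y13.00 E1.1693
G1 X0.00 Y0.00 E1.5071

At z = 4.5 mm: the cube (footprint 16×13) is included at this height. The outline is a single polygon with 4 vertices. Extrusion per mm of travel: 0.25 × 0.25 / (π × 0.875²) = 0.025984. Accumulating E over each segment gives final E = 1.5071.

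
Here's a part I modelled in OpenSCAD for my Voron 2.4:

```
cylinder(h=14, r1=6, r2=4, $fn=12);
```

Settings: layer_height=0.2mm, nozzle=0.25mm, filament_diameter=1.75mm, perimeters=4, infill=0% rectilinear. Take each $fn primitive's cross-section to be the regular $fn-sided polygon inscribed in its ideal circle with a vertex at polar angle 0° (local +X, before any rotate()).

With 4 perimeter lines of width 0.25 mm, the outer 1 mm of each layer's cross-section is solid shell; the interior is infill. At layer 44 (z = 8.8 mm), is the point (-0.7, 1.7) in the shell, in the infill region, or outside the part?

At z = 8.8 mm: the cone: at t=0.629 of its height the radius interpolates to r₁+(r₂−r₁)t = 4.743, giving a regular 12-gon of that circumradius. Overall, the cross-section is a single solid region. The nearest boundary edge runs (0.00, 4.74)→(-2.37, 4.11); distance from the point to it = 2.76 mm. The point is inside the cross-section and 2.76 mm from the nearest boundary — more than the 1 mm shell width (4 × 0.25), so it's in the infill interior.

infill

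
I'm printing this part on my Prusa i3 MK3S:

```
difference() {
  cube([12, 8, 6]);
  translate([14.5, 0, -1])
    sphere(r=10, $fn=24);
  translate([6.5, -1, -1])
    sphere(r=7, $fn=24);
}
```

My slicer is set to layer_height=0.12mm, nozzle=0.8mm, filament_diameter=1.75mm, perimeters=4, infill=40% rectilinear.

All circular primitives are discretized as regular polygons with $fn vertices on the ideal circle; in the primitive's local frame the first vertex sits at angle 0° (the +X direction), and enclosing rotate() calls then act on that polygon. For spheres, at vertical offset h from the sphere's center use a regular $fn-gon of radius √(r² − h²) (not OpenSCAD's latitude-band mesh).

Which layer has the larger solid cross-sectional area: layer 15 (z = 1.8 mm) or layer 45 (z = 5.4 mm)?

Layer 15 (z = 1.8): the cube is present — its section is the full 12×8 rectangle (area 96.00 mm²); the r=10 sphere at (14.5, 0) contributes a regular 24-gon of circumradius √(10²−2.8²) = 9.600 (area = (24/2)·9.600²·sin(360°/24) = 286.23 mm²); the r=7 sphere at (6.5, -1) contributes a regular 24-gon of circumradius √(7²−2.8²) = 6.416 (area = (24/2)·6.416²·sin(360°/24) = 127.84 mm²); After the difference (first − rest): starting from the 12×8 cube (96.00 mm²), the r=10 sphere at (14.5, 0) partially overlaps it — only the 46.09 mm² overlap (of its 286.23 mm²) is removed, clipping the outline; the r=7 sphere at (6.5, -1) partially overlaps it — only the 20.15 mm² overlap (of its 127.84 mm²) is removed, clipping the outline — area = 29.76 mm². So its area = 29.76 mm². Layer 45 (z = 5.4): the 12×8 cube contributes its full rectangle (area 96.00 mm²); the r=10 sphere at (14.5, 0) slices to a regular 24-gon of circumradius 7.684 (√(r²−h²) with h=6.4 from center) (area = (24/2)·7.684²·sin(360°/24) = 183.37 mm²); the r=7 sphere at (6.5, -1) contributes a regular 24-gon of circumradius √(7²−6.4²) = 2.835 (area = (24/2)·2.835²·sin(360°/24) = 24.97 mm²); Subtracting the remaining from the first: starting from the 12×8 cube (96.00 mm²), the r=10 sphere at (14.5, 0) partially overlaps it — only the 27.08 mm² overlap (of its 183.37 mm²) is removed, clipping the outline; the r=7 sphere at (6.5, -1) partially overlaps it — only the 4.27 mm² overlap (of its 24.97 mm²) is removed, clipping the outline — area = 64.65 mm². So its area = 64.65 mm². Layer 45 is larger (64.65 vs 29.76 mm²).

layer 45 (z = 5.4 mm)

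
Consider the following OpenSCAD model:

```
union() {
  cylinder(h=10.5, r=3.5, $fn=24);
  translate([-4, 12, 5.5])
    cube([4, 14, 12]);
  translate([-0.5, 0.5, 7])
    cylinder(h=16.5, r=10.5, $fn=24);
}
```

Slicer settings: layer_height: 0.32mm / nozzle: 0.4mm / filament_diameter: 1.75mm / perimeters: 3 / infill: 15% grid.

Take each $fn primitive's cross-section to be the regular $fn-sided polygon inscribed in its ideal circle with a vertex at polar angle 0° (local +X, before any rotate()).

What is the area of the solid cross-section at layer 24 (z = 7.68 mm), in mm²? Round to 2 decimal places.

398.42 mm²

At z = 7.68 mm: the r=3.5 cylinder contributes a regular 24-gon of circumradius 3.5 (area = (24/2)·3.500²·sin(360°/24) = 38.05 mm²); the cube at (-4, 12) is present — its section is the full 4×14 rectangle (area 56.00 mm²); the cylinder at (-0.5, 0.5): section is a regular 24-gon, circumradius r=10.5 (area = (24/2)·10.500²·sin(360°/24) = 342.42 mm²); Combining (union): the regions partially overlap — summed areas 436.46 mm² minus the doubly-counted overlap 38.05 mm² gives 398.42 mm² — area = 398.42 mm². Overall, the cross-section has 2 separate islands. Net area = 398.42 mm².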